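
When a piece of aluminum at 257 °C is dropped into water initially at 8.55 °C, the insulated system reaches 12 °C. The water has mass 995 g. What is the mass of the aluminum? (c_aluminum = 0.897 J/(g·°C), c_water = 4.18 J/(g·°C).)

m ≈ 65.3 g

Let T be the final temperature. ΣQ_i = 0:
m×0.897×(12 − 257) + 995×4.18×(12 − 8.55) = 0
-219.77 m = -14349
m = -14349/-219.77 ≈ 65.29 g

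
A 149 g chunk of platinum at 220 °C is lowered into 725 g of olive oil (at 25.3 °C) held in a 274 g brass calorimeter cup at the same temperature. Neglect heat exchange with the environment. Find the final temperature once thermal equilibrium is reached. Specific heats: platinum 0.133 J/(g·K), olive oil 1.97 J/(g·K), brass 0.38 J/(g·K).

T_f ≈ 27.8 °C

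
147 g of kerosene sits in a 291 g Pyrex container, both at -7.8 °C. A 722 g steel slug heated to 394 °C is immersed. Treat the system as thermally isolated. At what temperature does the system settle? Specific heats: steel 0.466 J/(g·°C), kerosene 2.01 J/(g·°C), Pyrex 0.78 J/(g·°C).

T_f is the heat-capacity-weighted average of the initial temperatures:
T_f = (336.45×394 + 295.47×(-7.8) + 226.98×(-7.8)) / (336.45 + 295.47 + 226.98)
    = 128487 / 858.9 ≈ 149.59 °C

T_f ≈ 149.6 °C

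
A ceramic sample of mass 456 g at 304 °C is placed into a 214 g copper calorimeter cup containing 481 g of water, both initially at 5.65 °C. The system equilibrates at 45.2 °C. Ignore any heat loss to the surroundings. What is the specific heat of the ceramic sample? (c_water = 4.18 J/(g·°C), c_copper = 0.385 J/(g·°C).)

Heat gained plus heat lost sum to zero:
456·c·(45.2 − 304) + 481·4.18·(45.2 − 5.65) + 214·0.385·(45.2 − 5.65) = 0
-118013 c = -82777
c = -82777/-118013 ≈ 0.7014 J/(g·°C)

c ≈ 0.701 J/(g·°C)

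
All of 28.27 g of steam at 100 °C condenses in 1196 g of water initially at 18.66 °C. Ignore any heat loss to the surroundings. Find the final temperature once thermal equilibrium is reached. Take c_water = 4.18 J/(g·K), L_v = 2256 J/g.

Energy balance with sensible and latent terms:
latent heat released on condensation: 28.27×2256 = 63777; condensed water 100 °C→T: 118.17(T − 100); original water: 4999.3(T − 18.66)
5117.4 T = 63777 + 11817 + 93287 = 168881
T ≈ 33.00 °C, under the boiling point, so the assumption holds.

T_f ≈ 33.0 °C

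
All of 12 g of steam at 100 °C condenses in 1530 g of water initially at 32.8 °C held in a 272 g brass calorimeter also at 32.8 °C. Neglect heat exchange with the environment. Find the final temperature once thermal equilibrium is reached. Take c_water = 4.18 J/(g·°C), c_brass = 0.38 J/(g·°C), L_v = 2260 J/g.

T_f ≈ 37.5 °C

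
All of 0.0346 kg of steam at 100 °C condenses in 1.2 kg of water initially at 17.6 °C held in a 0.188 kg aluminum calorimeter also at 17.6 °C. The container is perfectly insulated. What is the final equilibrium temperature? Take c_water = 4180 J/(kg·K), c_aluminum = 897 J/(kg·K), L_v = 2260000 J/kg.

Taking heat into each body as positive, Σ m c ΔT = 0:
steam→water at 100 °C releases m L_v = 0.0346×2260000 = 78196; condensed water 100 °C→T: 144.63(T − 100); water warms: 1.2×4180×(T − 17.6) = 5016(T − 17.6); aluminum cup: 0.188×897×(T − 17.6) = 168.64(T − 17.6)
5329.3 T = 78196 + 14463 + 91250 = 183908
T ≈ 34.51 °C — below 100 °C, confirming all the steam condensed.

T_f ≈ 34.5 °C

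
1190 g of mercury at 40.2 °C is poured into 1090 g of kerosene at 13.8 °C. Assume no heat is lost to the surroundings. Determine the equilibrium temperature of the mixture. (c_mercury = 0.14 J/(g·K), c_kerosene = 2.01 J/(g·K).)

T_f is the heat-capacity-weighted average of the initial temperatures:
T_f = (166.6*40.2 + 2190.9*13.8) / (166.6 + 2190.9)
    = 36932 / 2357.5 ≈ 15.67 °C

T_f ≈ 15.7 °C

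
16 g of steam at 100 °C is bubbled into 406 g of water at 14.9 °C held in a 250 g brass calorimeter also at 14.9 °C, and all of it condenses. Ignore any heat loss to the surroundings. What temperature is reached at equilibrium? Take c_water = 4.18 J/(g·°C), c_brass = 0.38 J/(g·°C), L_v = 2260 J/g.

Heat gained plus heat lost sum to zero:
condense steam: −16×2260 = −36160
  condensate cools 100→T: 16×4.18×(T − 100) = 66.88(T − 100)
  original water: 1697.1(T − 14.9)
  brass cup: 250×0.38×(T − 14.9) = 95(T − 14.9)
1859 T = 36160 + 6688 + 26702 = 69550
T ≈ 37.41 °C (< 100 °C, so full condensation is consistent).

T_f ≈ 37.4 °C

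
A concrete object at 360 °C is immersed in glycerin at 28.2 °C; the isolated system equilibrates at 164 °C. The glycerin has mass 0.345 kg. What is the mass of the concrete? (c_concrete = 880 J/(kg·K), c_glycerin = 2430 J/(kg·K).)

|Q_concrete| = |Q_glycerin|:
m·880·(360 − 164) = 0.345·2430·(164 − 28.2)
172480 m = 113848  ⇒  m ≈ 0.6601 kg

m ≈ 0.66 kg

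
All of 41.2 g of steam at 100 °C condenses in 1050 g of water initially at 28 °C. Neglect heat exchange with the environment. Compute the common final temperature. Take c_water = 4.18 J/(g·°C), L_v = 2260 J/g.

T_f ≈ 51.1 °C

Energy balance with sensible and latent terms:
latent heat released on condensation: 41.2×2260 = 93112; condensate cools 100→T: 41.2×4.18×(T − 100) = 172.22(T − 100); original water: 4389(T − 28)
4561.2 T = 93112 + 17222 + 122892 = 233226
T ≈ 51.13 °C — below 100 °C, confirming all the steam condensed.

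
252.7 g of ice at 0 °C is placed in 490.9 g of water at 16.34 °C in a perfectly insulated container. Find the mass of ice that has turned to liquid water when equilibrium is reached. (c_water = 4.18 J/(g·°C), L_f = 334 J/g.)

m_melted ≈ 100 g

Heat available from the water dropping to 0 °C: 490.9·4.18·16.34 = 33529 J.
Fully melting the ice requires m_ice L_f = 252.7·334 = 84402 J.
Since 33529 < 84402 J, not all the ice melts; equilibrium is at 0 °C.
Mass melted = 33529/334 ≈ 100.4 g.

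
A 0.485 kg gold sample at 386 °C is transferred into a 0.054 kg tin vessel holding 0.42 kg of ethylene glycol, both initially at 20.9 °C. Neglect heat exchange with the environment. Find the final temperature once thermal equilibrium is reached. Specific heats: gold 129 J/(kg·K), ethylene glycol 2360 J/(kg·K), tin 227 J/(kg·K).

T_f ≈ 42.3 °C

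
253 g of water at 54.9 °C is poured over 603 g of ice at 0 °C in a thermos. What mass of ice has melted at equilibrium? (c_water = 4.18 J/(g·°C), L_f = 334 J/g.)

Water can give up m c ΔT = 253·4.18·54.9 = 58059 J before reaching 0 °C.
Fully melting the ice requires m_ice L_f = 603·334 = 201402 J.
Since 58059 < 201402 J, not all the ice melts; equilibrium is at 0 °C.
Mass melted = 58059/334 ≈ 173.8 g.

m_melted ≈ 174 g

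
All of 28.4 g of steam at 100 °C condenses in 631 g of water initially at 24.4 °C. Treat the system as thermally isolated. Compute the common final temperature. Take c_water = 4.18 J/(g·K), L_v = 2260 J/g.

Heat gained plus heat lost sum to zero:
steam→water at 100 °C releases m L_v = 28.4·2260 = 64184; condensate cools 100→T: 28.4·4.18·(T − 100) = 118.71(T − 100); water warms: 631·4.18·(T − 24.4) = 2637.6(T − 24.4)
2756.3 T = 64184 + 11871 + 64357 = 140412
T ≈ 50.94 °C — below 100 °C, confirming all the steam condensed.

T_f ≈ 50.9 °C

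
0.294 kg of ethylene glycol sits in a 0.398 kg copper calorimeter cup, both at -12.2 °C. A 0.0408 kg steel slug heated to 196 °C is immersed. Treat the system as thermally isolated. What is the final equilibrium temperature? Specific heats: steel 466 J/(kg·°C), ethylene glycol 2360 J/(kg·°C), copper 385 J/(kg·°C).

Heat gained plus heat lost sum to zero:
0.0408*466*(T − 196) + 0.294*2360*(T − (-12.2)) + 0.398*385*(T − (-12.2)) = 0
19.01(T − 196) + 693.84(T − (-12.2)) + 153.23(T − (-12.2)) = 0
866.08 T = -6607.7
T = -6607.7 / 866.08 = -7.63 °C

T_f ≈ -7.6 °C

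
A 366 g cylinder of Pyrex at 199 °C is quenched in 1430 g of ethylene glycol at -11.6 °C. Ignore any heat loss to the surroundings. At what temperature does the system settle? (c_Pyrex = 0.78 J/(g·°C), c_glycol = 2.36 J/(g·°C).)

T_f ≈ 4.8 °C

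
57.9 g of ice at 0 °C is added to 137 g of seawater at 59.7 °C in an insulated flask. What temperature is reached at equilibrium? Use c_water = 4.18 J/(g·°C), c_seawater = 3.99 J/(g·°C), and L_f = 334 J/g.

T_f ≈ 16.9 °C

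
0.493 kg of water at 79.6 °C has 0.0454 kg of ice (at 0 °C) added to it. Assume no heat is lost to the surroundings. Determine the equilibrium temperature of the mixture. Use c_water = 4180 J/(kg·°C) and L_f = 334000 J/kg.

T_f ≈ 66.1 °C

Let T be the final temperature. ΣQ_i = 0:
latent heat to melt: 0.0454×334000 = 15164; warm the meltwater: 189.77 T; water: 2060.7(T − 79.6)
2250.5 T = 164035 − 15164 = 148871
T ≈ 66.15 °C (positive, so assuming full melt was valid).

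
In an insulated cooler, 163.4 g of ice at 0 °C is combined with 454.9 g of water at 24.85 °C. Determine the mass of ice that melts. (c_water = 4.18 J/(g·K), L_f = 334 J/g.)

m_melted ≈ 141 g

Water can give up m c ΔT = 454.9×4.18×24.85 = 47252 J before reaching 0 °C.
Fully melting the ice requires m_ice L_f = 163.4×334 = 54576 J.
Since 47252 < 54576 J, not all the ice melts; equilibrium is at 0 °C.
m_melt = 47252 / L_f = 141.5 g.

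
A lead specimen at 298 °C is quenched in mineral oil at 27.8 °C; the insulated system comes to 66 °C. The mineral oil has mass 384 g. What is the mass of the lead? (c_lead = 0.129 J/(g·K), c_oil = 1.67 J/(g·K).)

|Q_lead| = |Q_oil|:
m×0.129×(298 − 66) = 384×1.67×(66 − 27.8)
29.93 m = 24497  ⇒  m ≈ 818.5 g

m ≈ 819 g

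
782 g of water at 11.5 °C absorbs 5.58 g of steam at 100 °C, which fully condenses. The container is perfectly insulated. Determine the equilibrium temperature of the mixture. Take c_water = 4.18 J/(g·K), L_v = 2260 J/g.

Let T be the final temperature. ΣQ_i = 0:
condense steam: −5.58×2260 = −12611
  condensed water 100 °C→T: 23.32(T − 100)
  original water: 3268.8(T − 11.5)
3292.1 T = 12611 + 2332.4 + 37591 = 52534
T ≈ 15.96 °C — below 100 °C, confirming all the steam condensed.

T_f ≈ 16.0 °C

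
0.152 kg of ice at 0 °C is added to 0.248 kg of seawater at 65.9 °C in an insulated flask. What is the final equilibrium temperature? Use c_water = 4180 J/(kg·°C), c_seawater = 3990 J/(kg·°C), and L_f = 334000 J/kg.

T_f ≈ 8.9 °C

Let T be the final temperature. ΣQ_i = 0:
melt ice: 0.152×334000 = 50768; warm the meltwater: 635.36 T; seawater cools: 0.248×3990×(T − 65.9) = 989.52(T − 65.9)
1624.9 T = 65209 − 50768 = 14441
T ≈ 8.89 °C — above 0 °C, consistent with complete melting.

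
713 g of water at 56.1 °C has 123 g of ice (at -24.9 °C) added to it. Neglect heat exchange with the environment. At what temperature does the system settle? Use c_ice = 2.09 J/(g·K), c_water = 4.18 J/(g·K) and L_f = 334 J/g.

T_f ≈ 34.3 °C

Net heat exchanged in the isolated system is zero:
ice -24.9→0 °C: 123×2.09×24.9 = 6401; latent heat to melt: 123×334 = 41082; warm the meltwater: 514.14 T; water: 2980.3(T − 56.1)
3494.5 T = 167197 − 47483 = 119714
T ≈ 34.26 °C — above 0 °C, consistent with complete melting.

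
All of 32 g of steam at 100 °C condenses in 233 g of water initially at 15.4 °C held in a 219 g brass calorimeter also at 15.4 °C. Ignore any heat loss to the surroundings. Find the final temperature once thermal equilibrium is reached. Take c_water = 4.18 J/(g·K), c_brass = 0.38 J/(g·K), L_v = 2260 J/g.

T_f ≈ 85.6 °C

Sum of m c ΔT and latent-heat terms is zero:
steam→water at 100 °C releases m L_v = 32×2260 = 72320
  condensate cools 100→T: 32×4.18×(T − 100) = 133.76(T − 100)
  water warms: 233×4.18×(T − 15.4) = 973.94(T − 15.4)
  cup: 83.22(T − 15.4)
1190.9 T = 72320 + 13376 + 16280 = 101976
T ≈ 85.63 °C (< 100 °C, so full condensation is consistent).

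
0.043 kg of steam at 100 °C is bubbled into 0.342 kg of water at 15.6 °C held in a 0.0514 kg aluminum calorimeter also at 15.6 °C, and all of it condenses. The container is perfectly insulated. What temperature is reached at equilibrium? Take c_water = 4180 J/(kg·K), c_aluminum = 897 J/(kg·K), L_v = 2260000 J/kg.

Energy balance with sensible and latent terms:
steam→water at 100 °C releases m L_v = 0.043×2260000 = 97180
  condensate cools 100→T: 0.043×4180×(T − 100) = 179.74(T − 100)
  original water: 1429.6(T − 15.6)
  aluminum cup: 0.0514×897×(T − 15.6) = 46.11(T − 15.6)
1655.4 T = 97180 + 17974 + 23020 = 138174
T ≈ 83.47 °C, under the boiling point, so the assumption holds.

T_f ≈ 83.5 °C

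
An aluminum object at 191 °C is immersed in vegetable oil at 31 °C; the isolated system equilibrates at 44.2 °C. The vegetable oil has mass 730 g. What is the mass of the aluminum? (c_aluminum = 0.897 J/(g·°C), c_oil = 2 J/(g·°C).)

m ≈ 146 g

|Q_aluminum| = |Q_oil|:
m×0.897×(191 − 44.2) = 730×2×(44.2 − 31)
131.68 m = 19272  ⇒  m ≈ 146.4 g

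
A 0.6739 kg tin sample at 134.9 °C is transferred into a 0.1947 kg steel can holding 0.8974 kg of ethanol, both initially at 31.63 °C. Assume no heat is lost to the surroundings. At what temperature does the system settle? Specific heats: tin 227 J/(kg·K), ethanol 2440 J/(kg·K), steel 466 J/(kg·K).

T_f ≈ 38.1 °C

With ΣQ=0 the equilibrium temperature is the m·c-weighted mean:
T_f = (152.98×134.9 + 2189.7×31.63 + 90.73×31.63) / (152.98 + 2189.7 + 90.73)
    = 92765 / 2433.4 ≈ 38.12 °C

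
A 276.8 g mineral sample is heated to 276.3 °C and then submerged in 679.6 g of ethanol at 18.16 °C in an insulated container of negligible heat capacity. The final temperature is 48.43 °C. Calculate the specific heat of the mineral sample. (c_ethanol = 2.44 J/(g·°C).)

c ≈ 0.796 J/(g·°C)

Heat lost by the mineral sample = heat gained by the ethanol:
276.8×c×(276.3 − 48.43) = 679.6×2.44×(48.43 − 18.16)
63074 c = 50194  ⇒  c ≈ 0.7958 J/(g·°C)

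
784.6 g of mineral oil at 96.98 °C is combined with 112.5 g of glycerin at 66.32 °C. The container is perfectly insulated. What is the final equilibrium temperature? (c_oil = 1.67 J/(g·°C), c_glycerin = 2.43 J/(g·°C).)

Set heat shed by the hot body equal to heat absorbed by the cold body:
784.6*1.67*(96.98 − T) = 112.5*2.43*(T − 66.32)
1310.3(96.98 − T) = 273.38(T − 66.32)
1583.7 T = 145201  ⇒  T ≈ 91.69 °C

T_f ≈ 91.7 °C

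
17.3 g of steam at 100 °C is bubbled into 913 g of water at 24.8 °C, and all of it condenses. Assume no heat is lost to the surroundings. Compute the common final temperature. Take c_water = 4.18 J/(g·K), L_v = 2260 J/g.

Taking heat into each body as positive, Σ m c ΔT = 0:
condense steam: −17.3·2260 = −39098; condensed water 100 °C→T: 72.31(T − 100); water warms: 913·4.18·(T − 24.8) = 3816.3(T − 24.8)
3888.7 T = 39098 + 7231.4 + 94645 = 140975
T ≈ 36.25 °C (< 100 °C, so full condensation is consistent).

T_f ≈ 36.3 °C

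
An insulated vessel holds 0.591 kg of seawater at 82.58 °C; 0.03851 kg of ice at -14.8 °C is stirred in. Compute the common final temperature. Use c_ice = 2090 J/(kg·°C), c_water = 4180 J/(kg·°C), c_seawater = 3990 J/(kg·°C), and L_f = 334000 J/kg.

T_f ≈ 71.7 °C

Let T be the final temperature. ΣQ_i = 0:
ice -14.8→0 °C: 0.03851·2090·14.8 = 1191.2; fusion: m_ice L_f = 0.03851·334000 = 12862; meltwater 0→T: 0.03851·4180·T = 160.97 T; seawater: 2358.1(T − 82.58)
2519.1 T = 194731 − 14054 = 180678
T ≈ 71.72 °C. Since T > 0 °C, the all-ice-melts assumption holds.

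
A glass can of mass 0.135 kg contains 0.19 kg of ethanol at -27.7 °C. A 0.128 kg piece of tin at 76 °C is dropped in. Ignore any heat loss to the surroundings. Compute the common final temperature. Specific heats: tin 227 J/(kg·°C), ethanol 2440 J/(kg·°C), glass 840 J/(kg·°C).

T_f ≈ -22.7 °C

Net heat exchanged in the isolated system is zero:
0.128·227·(T − 76) + 0.19·2440·(T − (-27.7)) + 0.135·840·(T − (-27.7)) = 0
606.06 T = -13775
T = -13775/606.06 ≈ -22.73 °C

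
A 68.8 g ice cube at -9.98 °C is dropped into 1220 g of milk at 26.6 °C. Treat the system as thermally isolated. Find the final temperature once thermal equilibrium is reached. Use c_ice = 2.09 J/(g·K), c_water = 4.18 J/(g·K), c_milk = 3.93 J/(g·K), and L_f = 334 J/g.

T_f ≈ 20.3 °C

Energy conservation, ΣQ = 0:
warm ice to 0 °C: 68.8×2.09×(0 − (-9.98)) = 1435; latent heat to melt: 68.8×334 = 22979; meltwater 0→T: 68.8×4.18×T = 287.58 T; milk cools: 1220×3.93×(T − 26.6) = 4794.6(T − 26.6)
5082.2 T = 127536 − 24414 = 103122
T ≈ 20.29 °C — above 0 °C, consistent with complete melting.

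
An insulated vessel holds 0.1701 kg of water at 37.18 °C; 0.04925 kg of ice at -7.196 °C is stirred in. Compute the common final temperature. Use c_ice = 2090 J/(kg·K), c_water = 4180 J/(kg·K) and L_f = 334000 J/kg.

T_f ≈ 10.1 °C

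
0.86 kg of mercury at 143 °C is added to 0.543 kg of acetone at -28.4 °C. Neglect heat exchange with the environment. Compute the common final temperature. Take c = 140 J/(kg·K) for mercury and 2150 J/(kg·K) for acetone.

T_f ≈ -12.4 °C

Set heat shed by the hot body equal to heat absorbed by the cold body:
0.86×140×(143 − T) = 0.543×2150×(T − (-28.4))
120.4(143 − T) = 1167.5(T − (-28.4))
1287.9 T = -15938  ⇒  T ≈ -12.38 °C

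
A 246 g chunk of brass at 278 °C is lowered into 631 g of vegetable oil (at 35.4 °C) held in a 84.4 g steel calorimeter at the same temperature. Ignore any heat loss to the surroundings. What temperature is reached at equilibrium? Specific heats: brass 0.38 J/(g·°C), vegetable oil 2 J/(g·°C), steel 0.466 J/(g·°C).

T_f is the heat-capacity-weighted average of the initial temperatures:
T_f = (93.48×278 + 1262×35.4 + 39.33×35.4) / (93.48 + 1262 + 39.33)
    = 72055 / 1394.8 ≈ 51.66 °C

T_f ≈ 51.7 °C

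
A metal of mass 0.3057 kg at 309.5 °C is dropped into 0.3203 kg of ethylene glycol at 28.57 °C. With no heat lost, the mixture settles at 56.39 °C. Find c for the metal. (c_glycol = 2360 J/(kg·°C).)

c ≈ 272 J/(kg·°C)

m_s c (T_s − T_f) = m_glycol c_glycol (T_f − T_0):
0.3057×c×(309.5 − 56.39) = 0.3203×2360×(56.39 − 28.57)
77.38 c = 21029  ⇒  c ≈ 271.8 J/(kg·°C)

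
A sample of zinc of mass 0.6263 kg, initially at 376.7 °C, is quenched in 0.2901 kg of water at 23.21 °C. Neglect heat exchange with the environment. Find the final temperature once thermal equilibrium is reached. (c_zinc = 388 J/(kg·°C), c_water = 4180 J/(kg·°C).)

T_f ≈ 82.2 °C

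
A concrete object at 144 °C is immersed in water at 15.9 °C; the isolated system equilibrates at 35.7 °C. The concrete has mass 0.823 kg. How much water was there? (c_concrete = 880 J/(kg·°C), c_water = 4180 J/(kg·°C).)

m ≈ 0.948 kg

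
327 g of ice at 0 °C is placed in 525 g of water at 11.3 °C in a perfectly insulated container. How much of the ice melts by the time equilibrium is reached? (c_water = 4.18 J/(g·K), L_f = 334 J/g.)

Water can give up m c ΔT = 525×4.18×11.3 = 24798 J before reaching 0 °C.
Melting all 327 g of ice would need 327×334 = 109218 J.
24798 J < 109218 J, so only part of the ice melts and the system sits at 0 °C.
Mass melted = 24798/334 ≈ 74.25 g.

m_melted ≈ 74.2 g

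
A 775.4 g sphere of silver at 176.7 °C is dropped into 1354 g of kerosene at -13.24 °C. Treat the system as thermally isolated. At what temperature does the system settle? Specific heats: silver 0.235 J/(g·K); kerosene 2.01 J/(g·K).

T_f ≈ -1.3 °C

Heat lost by the silver equals heat gained by the kerosene:
775.4*0.235*(176.7 − T) = 1354*2.01*(T − (-13.24))
182.22(176.7 − T) = 2721.5(T − (-13.24))
2903.8 T = -3835.1  ⇒  T ≈ -1.32 °C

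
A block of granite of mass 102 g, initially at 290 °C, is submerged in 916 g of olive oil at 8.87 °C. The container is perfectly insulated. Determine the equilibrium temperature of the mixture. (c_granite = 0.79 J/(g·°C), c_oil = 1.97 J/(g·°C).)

T_f = Σ m_i c_i T_i / Σ m_i c_i:
T_f = (80.58×290 + 1804.5×8.87) / (80.58 + 1804.5)
    = 39374 / 1885.1 ≈ 20.89 °C

T_f ≈ 20.9 °C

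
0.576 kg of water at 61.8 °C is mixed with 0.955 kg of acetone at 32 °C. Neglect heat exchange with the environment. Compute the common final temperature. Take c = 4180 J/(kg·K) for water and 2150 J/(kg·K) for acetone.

T_f ≈ 48.1 °C

Energy conservation, ΣQ = 0:
0.576*4180*(T − 61.8) + 0.955*2150*(T − 32) = 0
2407.7(T − 61.8) + 2053.2(T − 32) = 0
4460.9 T = 214499
T ≈ 48.08 °C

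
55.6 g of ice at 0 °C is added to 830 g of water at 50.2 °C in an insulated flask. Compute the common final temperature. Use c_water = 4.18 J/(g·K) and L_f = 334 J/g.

T_f ≈ 42.0 °C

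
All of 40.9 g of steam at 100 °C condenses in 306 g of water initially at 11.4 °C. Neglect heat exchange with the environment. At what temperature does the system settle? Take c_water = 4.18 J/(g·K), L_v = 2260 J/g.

Net heat exchanged in the isolated system is zero:
latent heat released on condensation: 40.9·2260 = 92434
  condensate cools 100→T: 40.9·4.18·(T − 100) = 170.96(T − 100)
  water warms: 306·4.18·(T − 11.4) = 1279.1(T − 11.4)
1450 T = 92434 + 17096 + 14582 = 124112
T ≈ 85.59 °C, under the boiling point, so the assumption holds.

T_f ≈ 85.6 °C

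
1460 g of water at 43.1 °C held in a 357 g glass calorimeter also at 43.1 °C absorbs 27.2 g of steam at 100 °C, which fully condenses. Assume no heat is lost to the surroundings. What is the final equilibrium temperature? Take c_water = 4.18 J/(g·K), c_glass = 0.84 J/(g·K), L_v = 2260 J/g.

T_f ≈ 53.5 °C

Sum of m c ΔT and latent-heat terms is zero:
steam→water at 100 °C releases m L_v = 27.2×2260 = 61472; condensate cools 100→T: 27.2×4.18×(T − 100) = 113.7(T − 100); water warms: 1460×4.18×(T − 43.1) = 6102.8(T − 43.1); glass cup: 357×0.84×(T − 43.1) = 299.88(T − 43.1)
6516.4 T = 61472 + 11370 + 275956 = 348797
T ≈ 53.53 °C — below 100 °C, confirming all the steam condensed.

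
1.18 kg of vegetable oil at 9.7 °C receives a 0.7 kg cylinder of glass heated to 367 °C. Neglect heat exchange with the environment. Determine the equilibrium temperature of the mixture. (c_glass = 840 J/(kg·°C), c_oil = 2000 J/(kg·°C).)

|Q_glass| = |Q_oil|:
0.7*840*(367 − T) = 1.18*2000*(T − 9.7)
588(367 − T) = 2360(T − 9.7)
2948 T = 238688  ⇒  T ≈ 80.97 °C

T_f ≈ 81.0 °C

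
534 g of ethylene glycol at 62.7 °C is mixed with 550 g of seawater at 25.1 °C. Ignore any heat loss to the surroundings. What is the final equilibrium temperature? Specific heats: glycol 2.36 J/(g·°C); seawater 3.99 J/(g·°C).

Conservation of energy gives ΣQ = 0:
534·2.36·(T − 62.7) + 550·3.99·(T − 25.1) = 0
1260.2(T − 62.7) + 2194.5(T − 25.1) = 0
3454.7 T = 134099
T ≈ 38.82 °C

T_f ≈ 38.8 °C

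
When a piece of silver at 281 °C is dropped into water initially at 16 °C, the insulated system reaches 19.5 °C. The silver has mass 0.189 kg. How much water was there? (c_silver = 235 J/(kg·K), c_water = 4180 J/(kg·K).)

m ≈ 0.794 kg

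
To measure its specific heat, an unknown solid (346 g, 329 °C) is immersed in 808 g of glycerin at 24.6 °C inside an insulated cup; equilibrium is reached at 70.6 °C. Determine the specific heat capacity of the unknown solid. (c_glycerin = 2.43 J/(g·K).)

m_s c (T_s − T_f) = m_glycerin c_glycerin (T_f − T_0):
346×c×(329 − 70.6) = 808×2.43×(70.6 − 24.6)
89406 c = 90318  ⇒  c ≈ 1.01 J/(g·K)

c ≈ 1.01 J/(g·K)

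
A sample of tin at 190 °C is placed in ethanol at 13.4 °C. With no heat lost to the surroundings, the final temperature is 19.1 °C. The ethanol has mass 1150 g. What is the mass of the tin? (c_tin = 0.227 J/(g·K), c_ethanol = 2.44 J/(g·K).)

m ≈ 412 g

Net heat exchanged in the isolated system is zero:
m·0.227·(19.1 − 190) + 1150·2.44·(19.1 − 13.4) = 0
-38.79 m = -15994
m = -15994/-38.79 ≈ 412.3 g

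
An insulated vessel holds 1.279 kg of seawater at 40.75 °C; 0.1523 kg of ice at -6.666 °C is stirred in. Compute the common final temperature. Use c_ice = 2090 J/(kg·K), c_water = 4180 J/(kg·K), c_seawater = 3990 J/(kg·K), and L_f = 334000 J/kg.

T_f ≈ 27.0 °C

Setting the total heat transfer to zero:
ice -6.666→0 °C: 0.1523·2090·6.666 = 2121.8; fusion: m_ice L_f = 0.1523·334000 = 50868; meltwater 0→T: 0.1523·4180·T = 636.61 T; seawater: 5103.2(T − 40.75)
5739.8 T = 207956 − 52990 = 154966
T ≈ 27.00 °C — above 0 °C, consistent with complete melting.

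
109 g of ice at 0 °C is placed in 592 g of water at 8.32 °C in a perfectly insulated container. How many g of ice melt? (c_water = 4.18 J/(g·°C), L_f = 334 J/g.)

Water can give up m c ΔT = 592×4.18×8.32 = 20588 J before reaching 0 °C.
Melting all 109 g of ice would need 109×334 = 36406 J.
20588 J < 36406 J, so only part of the ice melts and the system sits at 0 °C.
m_melt = 20588 / L_f = 61.64 g.

m_melted ≈ 61.6 g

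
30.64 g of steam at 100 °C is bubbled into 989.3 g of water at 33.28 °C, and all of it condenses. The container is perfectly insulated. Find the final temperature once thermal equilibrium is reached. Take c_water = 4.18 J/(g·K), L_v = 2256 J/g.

T_f ≈ 51.5 °C

Sum of m c ΔT and latent-heat terms is zero:
latent heat released on condensation: 30.64×2256 = 69124; condensate cools 100→T: 30.64×4.18×(T − 100) = 128.08(T − 100); water warms: 989.3×4.18×(T − 33.28) = 4135.3(T − 33.28)
4263.3 T = 69124 + 12808 + 137622 = 219553
T ≈ 51.50 °C — below 100 °C, confirming all the steam condensed.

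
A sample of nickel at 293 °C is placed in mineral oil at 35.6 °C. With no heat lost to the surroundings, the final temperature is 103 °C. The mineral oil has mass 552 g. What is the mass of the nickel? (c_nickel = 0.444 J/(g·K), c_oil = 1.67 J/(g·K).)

m ≈ 737 g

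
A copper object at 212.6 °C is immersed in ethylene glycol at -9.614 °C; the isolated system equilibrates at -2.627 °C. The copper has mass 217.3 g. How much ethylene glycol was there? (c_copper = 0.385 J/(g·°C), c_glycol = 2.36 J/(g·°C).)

Conservation of energy gives ΣQ = 0:
217.3×0.385×(-2.627 − 212.6) + m×2.36×(-2.627 − (-9.614)) = 0
16.49 m = 18006
m = 18006/16.49 ≈ 1092 g

m ≈ 1090 g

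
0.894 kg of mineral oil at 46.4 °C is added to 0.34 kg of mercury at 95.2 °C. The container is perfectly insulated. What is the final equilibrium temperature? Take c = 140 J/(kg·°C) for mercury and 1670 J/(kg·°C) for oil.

T_f ≈ 47.9 °C

Conservation of energy gives ΣQ = 0:
0.34*140*(T − 95.2) + 0.894*1670*(T − 46.4) = 0
(47.6 + 1493) T = 47.6*95.2 + 1493*46.4
T = 73806 / 1540.6 = 47.9 °C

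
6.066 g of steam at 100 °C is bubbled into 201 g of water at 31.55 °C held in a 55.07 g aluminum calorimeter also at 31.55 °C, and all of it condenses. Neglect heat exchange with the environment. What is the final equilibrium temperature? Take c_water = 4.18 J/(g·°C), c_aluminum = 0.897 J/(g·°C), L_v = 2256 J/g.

Energy conservation, ΣQ = 0:
condense steam: −6.066×2256 = −13685
  condensed water 100 °C→T: 25.36(T − 100)
  water warms: 201×4.18×(T − 31.55) = 840.18(T − 31.55)
  cup: 49.4(T − 31.55)
914.93 T = 13685 + 2535.6 + 28066 = 44287
T ≈ 48.40 °C, under the boiling point, so the assumption holds.

T_f ≈ 48.4 °C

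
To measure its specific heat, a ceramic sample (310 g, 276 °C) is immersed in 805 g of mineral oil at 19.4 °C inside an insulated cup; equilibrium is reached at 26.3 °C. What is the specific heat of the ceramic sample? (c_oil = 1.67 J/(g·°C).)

c ≈ 0.12 J/(g·°C)

Energy conservation, ΣQ = 0:
310·c·(26.3 − 276) + 805·1.67·(26.3 − 19.4) = 0
-77407 c = -9276
c = -9276/-77407 ≈ 0.1198 J/(g·°C)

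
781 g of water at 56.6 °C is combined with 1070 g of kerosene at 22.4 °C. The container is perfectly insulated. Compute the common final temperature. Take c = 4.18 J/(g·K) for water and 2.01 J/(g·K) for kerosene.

T_f ≈ 43.0 °C

Heat lost by the water equals heat gained by the kerosene:
781*4.18*(56.6 − T) = 1070*2.01*(T − 22.4)
3264.6(56.6 − T) = 2150.7(T − 22.4)
5415.3 T = 232951  ⇒  T ≈ 43.02 °C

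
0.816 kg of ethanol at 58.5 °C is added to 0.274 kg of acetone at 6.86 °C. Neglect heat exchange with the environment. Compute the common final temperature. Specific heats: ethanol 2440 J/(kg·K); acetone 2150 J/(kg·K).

Energy conservation, ΣQ = 0:
0.816*2440*(T − 58.5) + 0.274*2150*(T − 6.86) = 0
2580.1 T = 120517
T = 120517/2580.1 ≈ 46.71 °C

T_f ≈ 46.7 °C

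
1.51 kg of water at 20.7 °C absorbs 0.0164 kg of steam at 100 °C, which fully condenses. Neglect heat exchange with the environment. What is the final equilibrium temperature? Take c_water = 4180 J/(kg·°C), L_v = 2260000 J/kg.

Heat gained plus heat lost sum to zero:
latent heat released on condensation: 0.0164×2260000 = 37064
  condensate cools 100→T: 0.0164×4180×(T − 100) = 68.55(T − 100)
  original water: 6311.8(T − 20.7)
6380.4 T = 37064 + 6855.2 + 130654 = 174573
T ≈ 27.36 °C — below 100 °C, confirming all the steam condensed.

T_f ≈ 27.4 °C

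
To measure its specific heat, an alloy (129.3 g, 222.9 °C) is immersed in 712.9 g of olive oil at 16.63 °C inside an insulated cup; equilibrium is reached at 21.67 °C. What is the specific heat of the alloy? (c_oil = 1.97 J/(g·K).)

Let T be the final temperature. ΣQ_i = 0:
129.3·c·(21.67 − 222.9) + 712.9·1.97·(21.67 − 16.63) = 0
-26019 c = -7078.2
c = -7078.2/-26019 ≈ 0.272 J/(g·K)

c ≈ 0.272 J/(g·K)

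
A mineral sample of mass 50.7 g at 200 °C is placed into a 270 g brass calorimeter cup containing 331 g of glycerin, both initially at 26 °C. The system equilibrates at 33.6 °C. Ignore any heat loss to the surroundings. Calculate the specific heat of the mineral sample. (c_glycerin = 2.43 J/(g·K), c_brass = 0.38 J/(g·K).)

Conservation of energy gives ΣQ = 0:
50.7×c×(33.6 − 200) + 331×2.43×(33.6 − 26) + 270×0.38×(33.6 − 26) = 0
-8436.5 c = -6892.7
c = -6892.7/-8436.5 ≈ 0.817 J/(g·K)

c ≈ 0.817 J/(g·K)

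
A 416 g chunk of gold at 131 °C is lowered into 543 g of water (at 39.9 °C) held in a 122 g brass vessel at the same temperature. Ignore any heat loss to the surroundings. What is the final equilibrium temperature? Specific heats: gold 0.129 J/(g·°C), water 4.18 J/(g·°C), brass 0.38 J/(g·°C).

T_f ≈ 42.0 °C

Net heat exchanged in the isolated system is zero:
416·0.129·(T − 131) + 543·4.18·(T − 39.9) + 122·0.38·(T − 39.9) = 0
53.66(T − 131) + 2269.7(T − 39.9) + 46.36(T − 39.9) = 0
2369.8 T = 99442
T = 99442 / 2369.8 = 42 °C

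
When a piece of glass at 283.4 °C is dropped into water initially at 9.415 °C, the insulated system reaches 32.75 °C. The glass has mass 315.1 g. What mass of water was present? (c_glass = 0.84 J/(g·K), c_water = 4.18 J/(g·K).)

m ≈ 680 g

Heat lost by the glass = heat gained by the water:
315.1·0.84·(283.4 − 32.75) = m·4.18·(32.75 − 9.415)
97.54 m = 66343  ⇒  m ≈ 680.2 g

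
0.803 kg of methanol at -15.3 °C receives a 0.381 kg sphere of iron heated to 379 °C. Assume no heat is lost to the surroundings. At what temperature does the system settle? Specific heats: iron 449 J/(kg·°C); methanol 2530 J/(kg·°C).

Heat gained plus heat lost sum to zero:
0.381*449*(T − 379) + 0.803*2530*(T − (-15.3)) = 0
171.07(T − 379) + 2031.6(T − (-15.3)) = 0
(171.07 + 2031.6) T = 171.07*379 + 2031.6*(-15.3)
T = 33752 / 2202.7 = 15.3 °C

T_f ≈ 15.3 °C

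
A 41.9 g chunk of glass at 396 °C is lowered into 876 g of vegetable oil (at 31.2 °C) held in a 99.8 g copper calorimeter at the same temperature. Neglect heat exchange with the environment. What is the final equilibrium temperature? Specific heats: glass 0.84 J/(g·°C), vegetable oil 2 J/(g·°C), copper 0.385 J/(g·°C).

T_f ≈ 38.2 °C

T_f is the heat-capacity-weighted average of the initial temperatures:
T_f = (35.2*396 + 1752*31.2 + 38.42*31.2) / (35.2 + 1752 + 38.42)
    = 69799 / 1825.6 ≈ 38.23 °C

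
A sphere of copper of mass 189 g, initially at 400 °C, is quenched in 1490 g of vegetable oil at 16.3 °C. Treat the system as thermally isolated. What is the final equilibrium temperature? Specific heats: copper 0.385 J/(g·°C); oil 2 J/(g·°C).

Heat lost by the copper equals heat gained by the oil:
189×0.385×(400 − T) = 1490×2×(T − 16.3)
72.77(400 − T) = 2980(T − 16.3)
3052.8 T = 77680  ⇒  T ≈ 25.45 °C

T_f ≈ 25.4 °C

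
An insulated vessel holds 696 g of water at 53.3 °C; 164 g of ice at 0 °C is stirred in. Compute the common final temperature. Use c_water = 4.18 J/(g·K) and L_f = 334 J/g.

T_f ≈ 27.9 °C

Setting the total heat transfer to zero:
latent heat to melt: 164·334 = 54776; meltwater 0→T: 164·4.18·T = 685.52 T; water: 2909.3(T − 53.3)
3594.8 T = 155065 − 54776 = 100289
T ≈ 27.90 °C. Since T > 0 °C, the all-ice-melts assumption holds.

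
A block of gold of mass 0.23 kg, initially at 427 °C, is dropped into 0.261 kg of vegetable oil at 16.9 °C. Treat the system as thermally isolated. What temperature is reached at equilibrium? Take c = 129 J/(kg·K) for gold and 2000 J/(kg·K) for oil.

Heat lost by the gold equals heat gained by the oil:
0.23×129×(427 − T) = 0.261×2000×(T − 16.9)
29.67(427 − T) = 522(T − 16.9)
551.67 T = 21491  ⇒  T ≈ 38.96 °C

T_f ≈ 39.0 °C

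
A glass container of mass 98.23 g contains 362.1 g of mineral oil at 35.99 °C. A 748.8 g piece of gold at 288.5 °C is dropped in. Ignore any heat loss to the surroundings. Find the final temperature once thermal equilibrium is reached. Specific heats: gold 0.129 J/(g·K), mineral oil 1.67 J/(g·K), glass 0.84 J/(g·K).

T_f ≈ 67.1 °C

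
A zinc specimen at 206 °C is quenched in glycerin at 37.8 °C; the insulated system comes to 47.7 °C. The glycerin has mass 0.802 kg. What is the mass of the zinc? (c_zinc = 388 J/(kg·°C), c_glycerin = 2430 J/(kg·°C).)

m ≈ 0.314 kg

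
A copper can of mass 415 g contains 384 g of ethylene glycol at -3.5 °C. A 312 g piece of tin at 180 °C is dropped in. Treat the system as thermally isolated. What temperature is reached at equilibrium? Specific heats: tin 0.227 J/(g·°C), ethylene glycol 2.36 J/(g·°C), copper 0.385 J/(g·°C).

T_f ≈ 7.9 °C

Energy conservation, ΣQ = 0:
312·0.227·(T − 180) + 384·2.36·(T − (-3.5)) + 415·0.385·(T − (-3.5)) = 0
70.82(T − 180) + 906.24(T − (-3.5)) + 159.78(T − (-3.5)) = 0
1136.8 T = 9017.3
T ≈ 7.93 °C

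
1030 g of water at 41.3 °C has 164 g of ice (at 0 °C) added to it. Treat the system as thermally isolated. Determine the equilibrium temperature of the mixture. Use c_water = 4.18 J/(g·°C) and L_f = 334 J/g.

Sum of m c ΔT and latent-heat terms is zero:
latent heat to melt: 164×334 = 54776; warm the meltwater: 685.52 T; water: 4305.4(T − 41.3)
4990.9 T = 177813 − 54776 = 123037
T ≈ 24.65 °C. Since T > 0 °C, the all-ice-melts assumption holds.

T_f ≈ 24.7 °C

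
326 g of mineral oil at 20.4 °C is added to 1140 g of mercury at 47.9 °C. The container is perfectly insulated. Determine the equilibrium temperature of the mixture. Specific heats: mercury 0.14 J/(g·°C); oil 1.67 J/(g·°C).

Heat lost by the mercury equals heat gained by the oil:
1140*0.14*(47.9 − T) = 326*1.67*(T − 20.4)
159.6(47.9 − T) = 544.42(T − 20.4)
704.02 T = 18751  ⇒  T ≈ 26.63 °C

T_f ≈ 26.6 °C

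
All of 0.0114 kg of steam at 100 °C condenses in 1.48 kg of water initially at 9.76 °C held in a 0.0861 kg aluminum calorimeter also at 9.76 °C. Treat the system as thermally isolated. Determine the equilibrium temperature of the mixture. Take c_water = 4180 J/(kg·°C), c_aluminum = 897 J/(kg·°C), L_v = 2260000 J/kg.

Conservation of energy gives ΣQ = 0:
steam→water at 100 °C releases m L_v = 0.0114·2260000 = 25764; condensate cools 100→T: 0.0114·4180·(T − 100) = 47.65(T − 100); water warms: 1.48·4180·(T − 9.76) = 6186.4(T − 9.76); cup: 77.23(T − 9.76)
6311.3 T = 25764 + 4765.2 + 61133 = 91662
T ≈ 14.52 °C, under the boiling point, so the assumption holds.

T_f ≈ 14.5 °C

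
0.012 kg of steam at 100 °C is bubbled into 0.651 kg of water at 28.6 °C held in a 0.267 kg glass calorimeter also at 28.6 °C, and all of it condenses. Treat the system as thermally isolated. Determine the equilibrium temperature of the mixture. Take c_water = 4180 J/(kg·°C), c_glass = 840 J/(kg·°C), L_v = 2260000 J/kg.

Conservation of energy gives ΣQ = 0:
condense steam: −0.012×2260000 = −27120; condensed water 100 °C→T: 50.16(T − 100); original water: 2721.2(T − 28.6); glass cup: 0.267×840×(T − 28.6) = 224.28(T − 28.6)
2995.6 T = 27120 + 5016 + 84240 = 116376
T ≈ 38.85 °C, under the boiling point, so the assumption holds.

T_f ≈ 38.8 °C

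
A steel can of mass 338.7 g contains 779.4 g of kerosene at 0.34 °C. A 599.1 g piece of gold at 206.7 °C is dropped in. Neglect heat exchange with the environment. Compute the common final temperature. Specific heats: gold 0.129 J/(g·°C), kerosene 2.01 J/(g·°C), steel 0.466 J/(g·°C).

T_f is the heat-capacity-weighted average of the initial temperatures:
T_f = (77.28*206.7 + 1566.6*0.34 + 157.83*0.34) / (77.28 + 1566.6 + 157.83)
    = 16561 / 1801.7 ≈ 9.19 °C

T_f ≈ 9.2 °C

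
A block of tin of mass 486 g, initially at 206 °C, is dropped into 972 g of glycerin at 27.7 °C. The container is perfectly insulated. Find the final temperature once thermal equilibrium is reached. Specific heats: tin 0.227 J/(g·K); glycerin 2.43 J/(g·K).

T_f ≈ 35.7 °C

Heat gained plus heat lost sum to zero:
486·0.227·(T − 206) + 972·2.43·(T − 27.7) = 0
(110.32 + 2362) T = 110.32·206 + 2362·27.7
T ≈ 35.66 °C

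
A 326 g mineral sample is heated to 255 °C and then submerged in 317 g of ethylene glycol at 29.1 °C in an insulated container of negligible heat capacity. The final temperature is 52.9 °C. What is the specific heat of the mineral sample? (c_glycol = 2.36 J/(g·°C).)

Heat lost by the mineral sample = heat gained by the glycol:
326·c·(255 − 52.9) = 317·2.36·(52.9 − 29.1)
65885 c = 17805  ⇒  c ≈ 0.2702 J/(g·°C)

c ≈ 0.27 J/(g·°C)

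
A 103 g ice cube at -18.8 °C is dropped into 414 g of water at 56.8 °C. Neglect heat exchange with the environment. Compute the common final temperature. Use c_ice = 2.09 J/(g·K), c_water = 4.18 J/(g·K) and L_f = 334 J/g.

T_f ≈ 27.7 °C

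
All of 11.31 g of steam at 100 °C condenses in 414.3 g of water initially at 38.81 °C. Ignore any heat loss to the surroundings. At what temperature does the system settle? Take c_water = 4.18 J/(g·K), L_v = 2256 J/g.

Energy balance with sensible and latent terms:
steam→water at 100 °C releases m L_v = 11.31×2256 = 25515
  condensate cools 100→T: 11.31×4.18×(T − 100) = 47.28(T − 100)
  original water: 1731.8(T − 38.81)
1779 T = 25515 + 4727.6 + 67210 = 97453
T ≈ 54.78 °C, under the boiling point, so the assumption holds.

T_f ≈ 54.8 °C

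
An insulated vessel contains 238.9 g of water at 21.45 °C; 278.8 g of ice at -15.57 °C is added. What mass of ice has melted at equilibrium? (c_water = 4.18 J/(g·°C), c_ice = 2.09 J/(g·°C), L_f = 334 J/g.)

Cooling the water to 0 °C releases 238.9·4.18·21.45 = 21420 J.
Warming the ice to 0 °C takes 278.8·2.09·15.57 = 9072.5 J, leaving 12347 J for melting.
Fully melting the ice requires m_ice L_f = 278.8·334 = 93119 J.
12347 J < 93119 J, so only part of the ice melts and the system sits at 0 °C.
m_melted·334 = 12347  ⇒  m_melted ≈ 36.97 g.

m_melted ≈ 37 g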